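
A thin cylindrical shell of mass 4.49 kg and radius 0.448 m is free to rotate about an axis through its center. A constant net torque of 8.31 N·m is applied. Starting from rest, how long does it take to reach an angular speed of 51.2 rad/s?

t ≈ 5.55 s

I = MR² = (4.49)(0.448)² = 0.9012 kg·m².
α = τ/I = 8.31/0.9012 = 9.221 rad/s².
ω = αt ⇒ t = ω/α = 51.2/9.221 = 5.552 s.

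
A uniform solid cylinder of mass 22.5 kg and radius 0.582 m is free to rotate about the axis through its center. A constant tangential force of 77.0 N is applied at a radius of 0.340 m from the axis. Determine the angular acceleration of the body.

α ≈ 6.87 rad/s²

I = ½MR² = (1/2)(22.5)(0.582)² = 3.811 kg·m².
τ = F·r = (77.0)(0.340) = 26.18 N·m.
From τ = Iα: α = 26.18/3.811 = 6.870 rad/s².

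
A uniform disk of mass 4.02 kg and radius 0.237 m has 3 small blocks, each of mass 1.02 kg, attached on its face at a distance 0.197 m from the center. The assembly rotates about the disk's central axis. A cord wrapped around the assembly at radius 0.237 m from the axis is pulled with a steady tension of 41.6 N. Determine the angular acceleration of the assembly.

I_disk = ½MR² = ½(4.02)(0.237)² = 0.1129 kg·m².
I_blocks = 3·m·r² = 3(1.02)(0.197)² = 0.1188 kg·m².
Total I = 0.2317 kg·m².
τ = F r = (41.6)(0.237) = 9.859 N·m.
α = τ/I = 9.859/0.2317 = 42.56 rad/s².

α ≈ 42.6 rad/s²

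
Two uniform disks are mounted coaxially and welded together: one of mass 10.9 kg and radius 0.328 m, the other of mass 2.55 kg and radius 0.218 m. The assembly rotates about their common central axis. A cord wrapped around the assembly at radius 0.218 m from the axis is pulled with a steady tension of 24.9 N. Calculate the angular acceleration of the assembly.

I = ½M₁R₁² + ½M₂R₂² = ½(10.9)(0.328)² + ½(2.55)(0.218)² = 0.6469 kg·m².
τ = F r = (24.9)(0.218) = 5.428 N·m.
α = τ/I = 5.428/0.6469 = 8.391 rad/s².

α ≈ 8.39 rad/s²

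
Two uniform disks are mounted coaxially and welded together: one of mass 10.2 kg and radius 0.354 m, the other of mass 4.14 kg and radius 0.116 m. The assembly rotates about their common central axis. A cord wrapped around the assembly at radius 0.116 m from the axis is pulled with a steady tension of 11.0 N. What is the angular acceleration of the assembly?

I = ½M₁R₁² + ½M₂R₂² = ½(10.2)(0.354)² + ½(4.14)(0.116)² = 0.6670 kg·m².
τ = F r = (11.0)(0.116) = 1.276 N·m.
α = τ/I = 1.276/0.6670 = 1.913 rad/s².

α ≈ 1.91 rad/s²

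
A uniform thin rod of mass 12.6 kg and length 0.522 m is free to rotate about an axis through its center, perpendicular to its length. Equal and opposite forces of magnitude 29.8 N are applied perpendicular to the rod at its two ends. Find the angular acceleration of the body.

I = (1/12)ML² = (1/12)(12.6)(0.522)² = 0.2861 kg·m².
The couple gives τ = F·(L/2) + F·(L/2) = F L = (29.8)(0.522) = 15.56 N·m.
Newton's second law for rotation, τ = Iα, gives α = τ/I = 15.56/0.2861 = 54.37 rad/s².

α ≈ 54.4 rad/s²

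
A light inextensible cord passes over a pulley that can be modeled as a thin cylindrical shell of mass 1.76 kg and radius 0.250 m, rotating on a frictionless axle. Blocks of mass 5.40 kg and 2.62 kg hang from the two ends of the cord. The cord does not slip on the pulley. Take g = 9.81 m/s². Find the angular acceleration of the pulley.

α ≈ 11.2 rad/s²

I = MR² = (1.76)(0.250)² = 0.1100 kg·m².
Heavier block: m₁g − T₁ = m₁a. Lighter block: T₂ − m₂g = m₂a.
Pulley: (T₁ − T₂)R = Iα = I(a/R), so T₁ − T₂ = (I/R²)a = 1·M_p a = 1.760·a.
Adding the three: (m₁ − m₂)g = (m₁ + m₂ + 1.760)a, so a = (5.40 − 2.62)(9.81)/(5.40 + 2.62 + 1.760) = 2.789 m/s².
α = a/R = 2.789/0.250 = 11.15 rad/s².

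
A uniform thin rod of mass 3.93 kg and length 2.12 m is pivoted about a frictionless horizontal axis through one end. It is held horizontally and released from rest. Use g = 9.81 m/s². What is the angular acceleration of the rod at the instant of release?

α ≈ 6.94 rad/s²

About the pivot, I = (1/3)ML² = (1/3)(3.93)(2.12)² = 5.888 kg·m².
The weight acts at the center, a distance L/2 = 1.060 m from the pivot; τ = Mg(L/2) = 40.87 N·m.
α = τ/I = 40.87/5.888 = 6.941 rad/s².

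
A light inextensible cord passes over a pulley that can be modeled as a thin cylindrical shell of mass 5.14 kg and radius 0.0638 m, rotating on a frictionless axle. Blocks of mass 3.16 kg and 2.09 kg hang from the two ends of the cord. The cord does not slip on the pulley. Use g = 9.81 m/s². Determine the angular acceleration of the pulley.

I = MR² = (5.14)(0.0638)² = 0.02092 kg·m².
Heavier block: m₁g − T₁ = m₁a. Lighter block: T₂ − m₂g = m₂a.
Pulley: (T₁ − T₂)R = Iα = I(a/R), so T₁ − T₂ = (I/R²)a = 1·M_p a = 5.140·a.
Adding the three: (m₁ − m₂)g = (m₁ + m₂ + 5.140)a, so a = (3.16 − 2.09)(9.81)/(3.16 + 2.09 + 5.140) = 1.010 m/s².
α = a/R = 1.010/0.0638 = 15.83 rad/s².

α ≈ 15.8 rad/s²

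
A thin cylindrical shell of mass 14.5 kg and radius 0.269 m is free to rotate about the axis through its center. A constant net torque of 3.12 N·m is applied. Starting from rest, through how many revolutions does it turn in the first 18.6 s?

≈ 81.9 revolutions

I = MR² = (14.5)(0.269)² = 1.049 kg·m².
α = τ/I = 3.12/1.049 = 2.974 rad/s².
θ = ½αt² = ½(2.974)(18.6)² = 514.4 rad.
Revolutions = θ/(2π) = 81.86.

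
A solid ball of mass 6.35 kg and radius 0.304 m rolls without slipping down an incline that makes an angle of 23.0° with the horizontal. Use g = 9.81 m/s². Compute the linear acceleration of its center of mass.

a ≈ 2.74 m/s²

Translation along the incline: Mg sinθ − f = Ma.
Rotation about the center: fR = Iα with I = (2/5)MR². No-slip gives a = αR, so f = (I/R²)a = (2/5)M a.
Substituting: Mg sinθ = (1 + 0.4000)Ma, so a = g sinθ/(1 + 0.4000) = (9.81) sin 23.0° / 1.400 = 2.738 m/s².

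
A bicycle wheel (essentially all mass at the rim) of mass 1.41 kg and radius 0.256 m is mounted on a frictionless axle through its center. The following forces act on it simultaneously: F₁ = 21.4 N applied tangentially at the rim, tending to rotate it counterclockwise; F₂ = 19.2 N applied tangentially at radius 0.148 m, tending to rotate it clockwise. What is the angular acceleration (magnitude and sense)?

I = MR² = (1.41)(0.256)² = 0.09241 kg·m².
Taking counterclockwise as positive: τ₁ = +(21.4)(0.256) = +5.478 N·m; τ₂ = −(19.2)(0.148) = −2.842 N·m.
Net torque τ = 2.637 N·m.
α = τ/I = 2.637/0.09241 = 28.54 rad/s².

α ≈ 28.5 rad/s², counterclockwise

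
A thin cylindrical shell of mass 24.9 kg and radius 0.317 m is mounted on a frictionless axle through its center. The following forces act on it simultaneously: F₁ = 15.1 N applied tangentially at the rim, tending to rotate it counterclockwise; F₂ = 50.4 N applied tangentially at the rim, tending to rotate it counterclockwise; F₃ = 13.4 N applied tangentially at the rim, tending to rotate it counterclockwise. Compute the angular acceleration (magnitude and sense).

α ≈ 10.00 rad/s², counterclockwise

I = MR² = (24.9)(0.317)² = 2.502 kg·m².
Taking counterclockwise as positive: τ₁ = +(15.1)(0.317) = +4.787 N·m; τ₂ = +(50.4)(0.317) = +15.98 N·m; τ₃ = +(13.4)(0.317) = +4.248 N·m.
Net torque τ = 25.01 N·m.
α = τ/I = 25.01/2.502 = 9.996 rad/s².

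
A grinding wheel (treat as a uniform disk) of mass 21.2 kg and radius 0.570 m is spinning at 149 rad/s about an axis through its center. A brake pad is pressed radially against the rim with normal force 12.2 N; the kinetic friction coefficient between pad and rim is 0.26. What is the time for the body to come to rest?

I = ½MR² = (1/2)(21.2)(0.570)² = 3.444 kg·m².
Friction force f = μN = (0.26)(12.2) = 3.172 N at the rim; torque magnitude τ = fR = 1.808 N·m, opposing ω.
|α| = τ/I = 1.808/3.444 = 0.5250 rad/s² (deceleration).
0 = ω₀ − |α|t ⇒ t = ω₀/|α| = 149/0.5250 = 283.8 s.

t ≈ 284 s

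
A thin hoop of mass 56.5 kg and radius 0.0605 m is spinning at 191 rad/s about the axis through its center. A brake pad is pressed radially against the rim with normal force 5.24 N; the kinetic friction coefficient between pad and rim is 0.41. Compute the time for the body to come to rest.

t ≈ 304 s

I = MR² = (56.5)(0.0605)² = 0.2068 kg·m².
Friction force f = μN = (0.41)(5.24) = 2.148 N at the rim; torque magnitude τ = fR = 0.1300 N·m, opposing ω.
|α| = τ/I = 0.1300/0.2068 = 0.6285 rad/s² (deceleration).
0 = ω₀ − |α|t ⇒ t = ω₀/|α| = 191/0.6285 = 303.9 s.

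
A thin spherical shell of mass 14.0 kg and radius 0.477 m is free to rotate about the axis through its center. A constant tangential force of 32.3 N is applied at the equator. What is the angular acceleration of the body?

I = (2/3)MR² = (2/3)(14.0)(0.477)² = 2.124 kg·m².
τ = F R = (32.3)(0.477) = 15.41 N·m.
Newton's second law for rotation, τ = Iα, gives α = τ/I = 15.41/2.124 = 7.255 rad/s².

α ≈ 7.26 rad/s²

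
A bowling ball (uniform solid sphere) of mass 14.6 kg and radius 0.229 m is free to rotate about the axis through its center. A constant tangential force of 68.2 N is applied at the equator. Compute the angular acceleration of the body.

α ≈ 51.0 rad/s²

I = (2/5)MR² = (2/5)(14.6)(0.229)² = 0.3063 kg·m².
τ = F R = (68.2)(0.229) = 15.62 N·m.
From τ = Iα: α = 15.62/0.3063 = 51.00 rad/s².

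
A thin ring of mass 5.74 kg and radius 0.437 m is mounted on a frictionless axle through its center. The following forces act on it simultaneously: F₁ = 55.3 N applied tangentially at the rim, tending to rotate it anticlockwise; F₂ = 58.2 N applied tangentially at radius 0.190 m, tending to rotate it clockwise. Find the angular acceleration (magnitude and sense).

α ≈ 12.0 rad/s², anticlockwise

I = MR² = (5.74)(0.437)² = 1.096 kg·m².
Taking anticlockwise as positive: τ₁ = +(55.3)(0.437) = +24.17 N·m; τ₂ = −(58.2)(0.190) = −11.06 N·m.
Net torque τ = 13.11 N·m.
α = τ/I = 13.11/1.096 = 11.96 rad/s².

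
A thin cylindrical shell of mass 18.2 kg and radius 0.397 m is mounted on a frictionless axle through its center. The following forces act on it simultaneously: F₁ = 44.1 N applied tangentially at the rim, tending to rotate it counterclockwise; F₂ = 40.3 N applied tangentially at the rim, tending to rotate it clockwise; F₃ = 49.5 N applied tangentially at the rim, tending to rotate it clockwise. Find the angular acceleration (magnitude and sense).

I = MR² = (18.2)(0.397)² = 2.868 kg·m².
Taking counterclockwise as positive: τ₁ = +(44.1)(0.397) = +17.51 N·m; τ₂ = −(40.3)(0.397) = −16.00 N·m; τ₃ = −(49.5)(0.397) = −19.65 N·m.
Net torque τ = -18.14 N·m.
α = τ/I = -18.14/2.868 = -6.325 rad/s².

α ≈ 6.32 rad/s², clockwise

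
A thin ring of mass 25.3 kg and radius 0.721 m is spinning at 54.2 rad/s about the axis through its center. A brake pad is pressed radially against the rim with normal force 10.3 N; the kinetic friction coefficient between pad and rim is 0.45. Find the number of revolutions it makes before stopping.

I = MR² = (25.3)(0.721)² = 13.15 kg·m².
Friction force f = μN = (0.45)(10.3) = 4.635 N at the rim; torque magnitude τ = fR = 3.342 N·m, opposing ω.
|α| = τ/I = 3.342/13.15 = 0.2541 rad/s² (deceleration).
ω² = ω₀² − 2|α|θ with ω = 0 ⇒ θ = ω₀²/(2|α|) = 5781 rad = 920.0 rev.

≈ 920 revolutions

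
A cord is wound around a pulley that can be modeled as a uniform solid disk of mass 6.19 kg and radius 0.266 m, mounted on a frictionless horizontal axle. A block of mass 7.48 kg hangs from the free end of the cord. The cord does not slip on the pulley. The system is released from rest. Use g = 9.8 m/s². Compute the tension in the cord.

T ≈ 21.5 N

I = ½MR² = (1/2)(6.19)(0.266)² = 0.2190 kg·m².
Block: mg − T = ma. Pulley: TR = Iα. No-slip: a = αR, so T = (I/R²)a = 3.095·a.
Then mg = (m + 3.095)a, so a = (7.48)(9.8)/(7.48 + 3.095) = 6.932 m/s².
T = 3.095·a = 21.45 N.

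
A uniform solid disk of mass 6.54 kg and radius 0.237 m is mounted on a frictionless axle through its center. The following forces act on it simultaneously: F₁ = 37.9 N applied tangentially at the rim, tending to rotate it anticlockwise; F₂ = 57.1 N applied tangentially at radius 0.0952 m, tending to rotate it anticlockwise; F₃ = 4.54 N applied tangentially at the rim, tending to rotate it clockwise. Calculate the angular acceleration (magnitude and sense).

α ≈ 72.6 rad/s², anticlockwise

I = ½MR² = (1/2)(6.54)(0.237)² = 0.1837 kg·m².
Taking anticlockwise as positive: τ₁ = +(37.9)(0.237) = +8.982 N·m; τ₂ = +(57.1)(0.0952) = +5.436 N·m; τ₃ = −(4.54)(0.237) = −1.076 N·m.
Net torque τ = 13.34 N·m.
α = τ/I = 13.34/0.1837 = 72.64 rad/s².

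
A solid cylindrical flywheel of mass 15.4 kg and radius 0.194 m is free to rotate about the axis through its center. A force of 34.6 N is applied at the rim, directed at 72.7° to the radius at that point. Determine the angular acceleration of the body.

I = ½MR² = (1/2)(15.4)(0.194)² = 0.2898 kg·m².
Only the tangential component produces torque: τ = F R sinθ = (34.6)(0.194) sin 72.7° = 6.409 N·m.
Newton's second law for rotation, τ = Iα, gives α = τ/I = 6.409/0.2898 = 22.11 rad/s².

α ≈ 22.1 rad/s²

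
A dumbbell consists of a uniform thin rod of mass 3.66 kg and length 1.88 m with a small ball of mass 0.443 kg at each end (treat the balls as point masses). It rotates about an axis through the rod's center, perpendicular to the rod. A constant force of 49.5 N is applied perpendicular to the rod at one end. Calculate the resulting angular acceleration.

I_rod = (1/12)ML² = (1/12)(3.66)(1.88)² = 1.078 kg·m².
I_balls = 2·m·(L/2)² = 2(0.443)(0.9400)² = 0.7829 kg·m².
Total I = 1.861 kg·m².
τ = F·(L/2) = (49.5)(0.940) = 46.53 N·m.
α = τ/I = 46.53/1.861 = 25.00 rad/s².

α ≈ 25.0 rad/s²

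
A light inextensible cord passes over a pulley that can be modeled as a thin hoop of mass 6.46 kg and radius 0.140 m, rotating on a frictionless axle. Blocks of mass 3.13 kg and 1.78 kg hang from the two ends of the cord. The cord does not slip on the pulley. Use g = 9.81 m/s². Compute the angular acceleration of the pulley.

α ≈ 8.32 rad/s²

I = MR² = (6.46)(0.140)² = 0.1266 kg·m².
Heavier block: m₁g − T₁ = m₁a. Lighter block: T₂ − m₂g = m₂a.
Pulley: (T₁ − T₂)R = Iα = I(a/R), so T₁ − T₂ = (I/R²)a = 1·M_p a = 6.460·a.
Adding the three: (m₁ − m₂)g = (m₁ + m₂ + 6.460)a, so a = (3.13 − 1.78)(9.81)/(3.13 + 1.78 + 6.460) = 1.165 m/s².
α = a/R = 1.165/0.140 = 8.320 rad/s².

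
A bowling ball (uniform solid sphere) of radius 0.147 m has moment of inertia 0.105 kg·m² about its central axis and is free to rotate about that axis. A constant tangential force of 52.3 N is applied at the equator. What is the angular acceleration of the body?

α ≈ 73.2 rad/s²

τ = F R = (52.3)(0.147) = 7.688 N·m.
Newton's second law for rotation, τ = Iα, gives α = τ/I = 7.688/0.1050 = 73.22 rad/s².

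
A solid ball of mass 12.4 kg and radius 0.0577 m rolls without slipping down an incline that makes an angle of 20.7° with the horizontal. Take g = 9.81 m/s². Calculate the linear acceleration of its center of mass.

Translation along the incline: Mg sinθ − f = Ma.
Rotation about the center: fR = Iα with I = (2/5)MR². No-slip gives a = αR, so f = (I/R²)a = (2/5)M a.
Substituting: Mg sinθ = (1 + 0.4000)Ma, so a = g sinθ/(1 + 0.4000) = (9.81) sin 20.7° / 1.400 = 2.477 m/s².

a ≈ 2.48 m/s²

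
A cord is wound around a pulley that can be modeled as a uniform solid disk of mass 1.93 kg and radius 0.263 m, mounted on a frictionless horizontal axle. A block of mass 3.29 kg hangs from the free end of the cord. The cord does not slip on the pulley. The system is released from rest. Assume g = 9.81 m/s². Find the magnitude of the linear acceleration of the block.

I = ½MR² = (1/2)(1.93)(0.263)² = 0.06675 kg·m².
Block: mg − T = ma. Pulley: TR = Iα. No-slip: a = αR, so T = (I/R²)a = 0.9650·a.
Then mg = (m + 0.9650)a, so a = (3.29)(9.81)/(3.29 + 0.9650) = 7.585 m/s².

a ≈ 7.59 m/s²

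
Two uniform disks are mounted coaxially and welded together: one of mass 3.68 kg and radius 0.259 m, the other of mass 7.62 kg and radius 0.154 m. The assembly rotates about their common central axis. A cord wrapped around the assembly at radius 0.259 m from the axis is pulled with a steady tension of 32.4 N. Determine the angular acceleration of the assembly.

I = ½M₁R₁² + ½M₂R₂² = ½(3.68)(0.259)² + ½(7.62)(0.154)² = 0.2138 kg·m².
τ = F r = (32.4)(0.259) = 8.392 N·m.
α = τ/I = 8.392/0.2138 = 39.25 rad/s².

α ≈ 39.3 rad/s²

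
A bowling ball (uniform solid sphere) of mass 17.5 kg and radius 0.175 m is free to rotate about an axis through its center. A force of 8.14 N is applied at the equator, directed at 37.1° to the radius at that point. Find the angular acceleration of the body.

α ≈ 4.01 rad/s²

I = (2/5)MR² = (2/5)(17.5)(0.175)² = 0.2144 kg·m².
Only the tangential component produces torque: τ = F R sinθ = (8.14)(0.175) sin 37.1° = 0.8593 N·m.
From τ = Iα: α = 0.8593/0.2144 = 4.008 rad/s².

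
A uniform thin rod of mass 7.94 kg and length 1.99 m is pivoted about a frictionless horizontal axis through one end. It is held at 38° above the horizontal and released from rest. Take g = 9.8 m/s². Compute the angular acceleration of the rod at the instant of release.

α ≈ 5.82 rad/s²

About the pivot, I = (1/3)ML² = (1/3)(7.94)(1.99)² = 10.48 kg·m².
The weight acts at the center, a distance L/2 = 0.9950 m from the pivot; τ = Mg(L/2) cos 38° = 61.01 N·m.
α = τ/I = 61.01/10.48 = 5.821 rad/s².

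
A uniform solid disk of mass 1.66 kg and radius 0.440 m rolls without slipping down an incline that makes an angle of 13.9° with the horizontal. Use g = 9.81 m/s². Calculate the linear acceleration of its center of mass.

a ≈ 1.57 m/s²

Translation along the incline: Mg sinθ − f = Ma.
Rotation about the center: fR = Iα with I = ½MR². No-slip gives a = αR, so f = (I/R²)a = (1/2)M a.
Substituting: Mg sinθ = (1 + 0.5000)Ma, so a = g sinθ/(1 + 0.5000) = (9.81) sin 13.9° / 1.500 = 1.571 m/s².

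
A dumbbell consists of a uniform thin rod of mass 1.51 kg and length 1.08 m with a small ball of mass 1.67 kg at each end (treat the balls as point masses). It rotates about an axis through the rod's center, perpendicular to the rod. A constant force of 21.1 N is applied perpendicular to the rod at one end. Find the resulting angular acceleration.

I_rod = (1/12)ML² = (1/12)(1.51)(1.08)² = 0.1468 kg·m².
I_balls = 2·m·(L/2)² = 2(1.67)(0.5400)² = 0.9739 kg·m².
Total I = 1.121 kg·m².
τ = F·(L/2) = (21.1)(0.540) = 11.39 N·m.
α = τ/I = 11.39/1.121 = 10.17 rad/s².

α ≈ 10.2 rad/s²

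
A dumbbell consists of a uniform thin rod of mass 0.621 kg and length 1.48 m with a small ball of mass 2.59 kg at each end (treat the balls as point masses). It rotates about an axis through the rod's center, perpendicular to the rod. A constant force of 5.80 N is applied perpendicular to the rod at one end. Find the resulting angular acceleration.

I_rod = (1/12)ML² = (1/12)(0.621)(1.48)² = 0.1134 kg·m².
I_balls = 2·m·(L/2)² = 2(2.59)(0.7400)² = 2.837 kg·m².
Total I = 2.950 kg·m².
τ = F·(L/2) = (5.80)(0.740) = 4.292 N·m.
α = τ/I = 4.292/2.950 = 1.455 rad/s².

α ≈ 1.45 rad/s²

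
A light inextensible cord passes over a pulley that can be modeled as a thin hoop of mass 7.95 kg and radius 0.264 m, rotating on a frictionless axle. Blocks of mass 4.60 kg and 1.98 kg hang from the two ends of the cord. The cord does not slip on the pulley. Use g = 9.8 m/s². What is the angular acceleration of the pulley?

I = MR² = (7.95)(0.264)² = 0.5541 kg·m².
Heavier block: m₁g − T₁ = m₁a. Lighter block: T₂ − m₂g = m₂a.
Pulley: (T₁ − T₂)R = Iα = I(a/R), so T₁ − T₂ = (I/R²)a = 1·M_p a = 7.950·a.
Adding the three: (m₁ − m₂)g = (m₁ + m₂ + 7.950)a, so a = (4.60 − 1.98)(9.8)/(4.60 + 1.98 + 7.950) = 1.767 m/s².
α = a/R = 1.767/0.264 = 6.694 rad/s².

α ≈ 6.69 rad/s²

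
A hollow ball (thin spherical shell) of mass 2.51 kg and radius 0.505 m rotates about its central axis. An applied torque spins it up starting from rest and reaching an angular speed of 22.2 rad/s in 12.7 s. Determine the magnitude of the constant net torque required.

τ ≈ 0.746 N·m

I = (2/3)MR² = (2/3)(2.51)(0.505)² = 0.4267 kg·m².
α = Δω/Δt = (22.2 − 0)/12.7 = 1.748 rad/s².
τ = Iα = (0.4267)(1.748) = 0.7460 N·m.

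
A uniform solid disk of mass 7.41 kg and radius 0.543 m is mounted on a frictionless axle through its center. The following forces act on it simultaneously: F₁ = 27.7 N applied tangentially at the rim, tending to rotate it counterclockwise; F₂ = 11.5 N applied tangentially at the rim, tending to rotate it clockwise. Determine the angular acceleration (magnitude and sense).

α ≈ 8.05 rad/s², counterclockwise

I = ½MR² = (1/2)(7.41)(0.543)² = 1.092 kg·m².
Taking counterclockwise as positive: τ₁ = +(27.7)(0.543) = +15.04 N·m; τ₂ = −(11.5)(0.543) = −6.245 N·m.
Net torque τ = 8.797 N·m.
α = τ/I = 8.797/1.092 = 8.052 rad/s².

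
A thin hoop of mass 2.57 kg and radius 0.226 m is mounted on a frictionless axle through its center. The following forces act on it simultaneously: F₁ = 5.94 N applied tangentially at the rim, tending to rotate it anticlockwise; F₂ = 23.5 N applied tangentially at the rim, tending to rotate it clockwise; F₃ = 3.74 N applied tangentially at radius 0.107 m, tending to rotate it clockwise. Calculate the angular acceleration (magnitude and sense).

I = MR² = (2.57)(0.226)² = 0.1313 kg·m².
Taking anticlockwise as positive: τ₁ = +(5.94)(0.226) = +1.342 N·m; τ₂ = −(23.5)(0.226) = −5.311 N·m; τ₃ = −(3.74)(0.107) = −0.4002 N·m.
Net torque τ = -4.369 N·m.
α = τ/I = -4.369/0.1313 = -33.28 rad/s².

α ≈ 33.3 rad/s², clockwise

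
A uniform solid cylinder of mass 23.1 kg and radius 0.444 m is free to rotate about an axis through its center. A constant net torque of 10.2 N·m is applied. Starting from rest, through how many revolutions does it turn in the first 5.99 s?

I = ½MR² = (1/2)(23.1)(0.444)² = 2.277 kg·m².
α = τ/I = 10.2/2.277 = 4.480 rad/s².
θ = ½αt² = ½(4.480)(5.99)² = 80.37 rad.
Revolutions = θ/(2π) = 12.79.

≈ 12.8 revolutions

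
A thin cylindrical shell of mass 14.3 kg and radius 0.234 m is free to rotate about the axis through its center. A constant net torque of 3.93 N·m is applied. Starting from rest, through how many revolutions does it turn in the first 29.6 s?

I = MR² = (14.3)(0.234)² = 0.7830 kg·m².
α = τ/I = 3.93/0.7830 = 5.019 rad/s².
θ = ½αt² = ½(5.019)(29.6)² = 2199 rad.
Revolutions = θ/(2π) = 349.9.

≈ 350 revolutions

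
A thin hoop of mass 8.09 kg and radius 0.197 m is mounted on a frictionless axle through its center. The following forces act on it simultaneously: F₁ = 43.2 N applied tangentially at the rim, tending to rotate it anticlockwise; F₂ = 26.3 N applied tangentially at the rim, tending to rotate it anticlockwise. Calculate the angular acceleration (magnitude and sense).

α ≈ 43.6 rad/s², anticlockwise

I = MR² = (8.09)(0.197)² = 0.3140 kg·m².
Taking anticlockwise as positive: τ₁ = +(43.2)(0.197) = +8.510 N·m; τ₂ = +(26.3)(0.197) = +5.181 N·m.
Net torque τ = 13.69 N·m.
α = τ/I = 13.69/0.3140 = 43.61 rad/s².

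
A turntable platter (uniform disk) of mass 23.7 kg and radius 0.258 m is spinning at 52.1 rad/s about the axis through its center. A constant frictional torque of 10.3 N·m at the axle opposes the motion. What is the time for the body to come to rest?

I = ½MR² = (1/2)(23.7)(0.258)² = 0.7888 kg·m².
The net torque has magnitude 10.3 N·m, opposing ω.
|α| = τ/I = 10.30/0.7888 = 13.06 rad/s² (deceleration).
0 = ω₀ − |α|t ⇒ t = ω₀/|α| = 52.1/13.06 = 3.990 s.

t ≈ 3.99 s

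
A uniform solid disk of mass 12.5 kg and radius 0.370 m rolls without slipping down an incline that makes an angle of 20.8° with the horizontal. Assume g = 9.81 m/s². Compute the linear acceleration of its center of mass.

Translation along the incline: Mg sinθ − f = Ma.
Rotation about the center: fR = Iα with I = ½MR². No-slip gives a = αR, so f = (I/R²)a = (1/2)M a.
Substituting: Mg sinθ = (1 + 0.5000)Ma, so a = g sinθ/(1 + 0.5000) = (9.81) sin 20.8° / 1.500 = 2.322 m/s².

a ≈ 2.32 m/s²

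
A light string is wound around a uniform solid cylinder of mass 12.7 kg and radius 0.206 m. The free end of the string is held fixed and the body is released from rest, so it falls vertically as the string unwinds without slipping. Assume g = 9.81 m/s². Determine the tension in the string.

T ≈ 41.5 N

Translation: Mg − T = Ma. Rotation about the center: TR = Iα with I = ½MR².
With a = αR: T = (I/R²)a = (1/2)M a, so Mg = (1 + 0.5000)Ma.
a = g/(1 + 0.5000) = 9.81/1.500 = 6.540 m/s².
T = 0.5000·M·a = (0.5000)(12.7)(6.540) = 41.53 N.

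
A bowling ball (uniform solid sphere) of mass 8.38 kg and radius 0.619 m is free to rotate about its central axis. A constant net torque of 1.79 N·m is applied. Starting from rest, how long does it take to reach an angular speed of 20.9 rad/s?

t ≈ 15.0 s

I = (2/5)MR² = (2/5)(8.38)(0.619)² = 1.284 kg·m².
α = τ/I = 1.79/1.284 = 1.394 rad/s².
ω = αt ⇒ t = ω/α = 20.9/1.394 = 15.00 s.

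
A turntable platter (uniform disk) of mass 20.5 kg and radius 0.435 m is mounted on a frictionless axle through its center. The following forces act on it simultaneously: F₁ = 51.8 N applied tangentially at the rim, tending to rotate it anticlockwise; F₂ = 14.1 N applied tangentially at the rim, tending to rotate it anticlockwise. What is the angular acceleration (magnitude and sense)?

I = ½MR² = (1/2)(20.5)(0.435)² = 1.940 kg·m².
Taking anticlockwise as positive: τ₁ = +(51.8)(0.435) = +22.53 N·m; τ₂ = +(14.1)(0.435) = +6.133 N·m.
Net torque τ = 28.67 N·m.
α = τ/I = 28.67/1.940 = 14.78 rad/s².

α ≈ 14.8 rad/s², anticlockwise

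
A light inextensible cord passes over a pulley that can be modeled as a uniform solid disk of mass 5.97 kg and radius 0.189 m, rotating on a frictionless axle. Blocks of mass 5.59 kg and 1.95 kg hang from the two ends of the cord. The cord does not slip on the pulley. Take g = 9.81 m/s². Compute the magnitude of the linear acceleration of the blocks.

a ≈ 3.39 m/s²

I = ½MR² = (1/2)(5.97)(0.189)² = 0.1066 kg·m².
Heavier block: m₁g − T₁ = m₁a. Lighter block: T₂ − m₂g = m₂a.
Pulley: (T₁ − T₂)R = Iα = I(a/R), so T₁ − T₂ = (I/R²)a = (1/2)M_p a = 2.985·a.
Adding the three: (m₁ − m₂)g = (m₁ + m₂ + 2.985)a, so a = (5.59 − 1.95)(9.81)/(5.59 + 1.95 + 2.985) = 3.393 m/s².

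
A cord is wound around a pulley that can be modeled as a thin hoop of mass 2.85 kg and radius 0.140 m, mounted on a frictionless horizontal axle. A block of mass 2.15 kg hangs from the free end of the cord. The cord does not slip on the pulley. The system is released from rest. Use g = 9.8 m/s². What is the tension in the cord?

I = MR² = (2.85)(0.140)² = 0.05586 kg·m².
Block: mg − T = ma. Pulley: TR = Iα. No-slip: a = αR, so T = (I/R²)a = 2.850·a.
Then mg = (m + 2.850)a, so a = (2.15)(9.8)/(2.15 + 2.850) = 4.214 m/s².
T = 2.850·a = 12.01 N.

T ≈ 12.0 N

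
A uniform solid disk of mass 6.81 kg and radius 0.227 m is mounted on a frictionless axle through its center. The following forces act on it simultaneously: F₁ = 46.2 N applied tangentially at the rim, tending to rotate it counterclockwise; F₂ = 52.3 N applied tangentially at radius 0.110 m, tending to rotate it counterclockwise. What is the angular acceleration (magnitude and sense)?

α ≈ 92.6 rad/s², counterclockwise

I = ½MR² = (1/2)(6.81)(0.227)² = 0.1755 kg·m².
Taking counterclockwise as positive: τ₁ = +(46.2)(0.227) = +10.49 N·m; τ₂ = +(52.3)(0.110) = +5.753 N·m.
Net torque τ = 16.24 N·m.
α = τ/I = 16.24/0.1755 = 92.56 rad/s².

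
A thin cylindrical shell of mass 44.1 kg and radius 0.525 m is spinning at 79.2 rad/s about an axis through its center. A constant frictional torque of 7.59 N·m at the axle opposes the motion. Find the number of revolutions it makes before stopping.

I = MR² = (44.1)(0.525)² = 12.16 kg·m².
The net torque has magnitude 7.59 N·m, opposing ω.
|α| = τ/I = 7.590/12.16 = 0.6244 rad/s² (deceleration).
ω² = ω₀² − 2|α|θ with ω = 0 ⇒ θ = ω₀²/(2|α|) = 5023 rad = 799.4 rev.

≈ 799 revolutions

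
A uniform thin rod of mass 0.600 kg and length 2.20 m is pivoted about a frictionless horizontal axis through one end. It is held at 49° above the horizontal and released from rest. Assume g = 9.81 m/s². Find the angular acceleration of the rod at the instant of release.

α ≈ 4.39 rad/s²

About the pivot, I = (1/3)ML² = (1/3)(0.600)(2.20)² = 0.9680 kg·m².
The weight acts at the center, a distance L/2 = 1.100 m from the pivot; τ = Mg(L/2) cos 49° = 4.248 N·m.
α = τ/I = 4.248/0.9680 = 4.388 rad/s².
(Equivalently α = (3g/(2L)) cos 49° = 4.388 rad/s².)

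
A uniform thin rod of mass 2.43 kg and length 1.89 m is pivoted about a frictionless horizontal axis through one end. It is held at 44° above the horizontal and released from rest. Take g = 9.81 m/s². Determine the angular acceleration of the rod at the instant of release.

About the pivot, I = (1/3)ML² = (1/3)(2.43)(1.89)² = 2.893 kg·m².
The weight acts at the center, a distance L/2 = 0.9450 m from the pivot; τ = Mg(L/2) cos 44° = 16.20 N·m.
α = τ/I = 16.20/2.893 = 5.601 rad/s².
(Equivalently α = (3g/(2L)) cos 44° = 5.601 rad/s².)

α ≈ 5.60 rad/s²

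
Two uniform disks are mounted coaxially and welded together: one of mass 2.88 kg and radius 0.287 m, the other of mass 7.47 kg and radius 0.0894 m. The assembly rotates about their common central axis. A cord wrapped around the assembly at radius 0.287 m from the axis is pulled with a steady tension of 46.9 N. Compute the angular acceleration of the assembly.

α ≈ 90.7 rad/s²

I = ½M₁R₁² + ½M₂R₂² = ½(2.88)(0.287)² + ½(7.47)(0.0894)² = 0.1485 kg·m².
τ = F r = (46.9)(0.287) = 13.46 N·m.
α = τ/I = 13.46/0.1485 = 90.66 rad/s².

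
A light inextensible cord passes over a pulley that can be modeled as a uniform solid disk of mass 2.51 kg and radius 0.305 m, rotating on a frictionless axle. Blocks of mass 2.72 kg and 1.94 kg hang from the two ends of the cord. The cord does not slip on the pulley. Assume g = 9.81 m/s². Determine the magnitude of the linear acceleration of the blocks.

I = ½MR² = (1/2)(2.51)(0.305)² = 0.1167 kg·m².
Heavier block: m₁g − T₁ = m₁a. Lighter block: T₂ − m₂g = m₂a.
Pulley: (T₁ − T₂)R = Iα = I(a/R), so T₁ − T₂ = (I/R²)a = (1/2)M_p a = 1.255·a.
Adding the three: (m₁ − m₂)g = (m₁ + m₂ + 1.255)a, so a = (2.72 − 1.94)(9.81)/(2.72 + 1.94 + 1.255) = 1.294 m/s².

a ≈ 1.29 m/s²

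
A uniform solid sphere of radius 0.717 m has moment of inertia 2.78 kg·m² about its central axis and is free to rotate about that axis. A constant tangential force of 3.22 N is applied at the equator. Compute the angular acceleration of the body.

τ = F R = (3.22)(0.717) = 2.309 N·m.
From τ = Iα: α = 2.309/2.780 = 0.8305 rad/s².

α ≈ 0.830 rad/s²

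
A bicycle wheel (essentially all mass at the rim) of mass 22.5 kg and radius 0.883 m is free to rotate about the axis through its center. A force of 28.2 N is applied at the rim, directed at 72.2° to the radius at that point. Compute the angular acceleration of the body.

I = MR² = (22.5)(0.883)² = 17.54 kg·m².
Only the tangential component produces torque: τ = F R sinθ = (28.2)(0.883) sin 72.2° = 23.71 N·m.
Newton's second law for rotation, τ = Iα, gives α = τ/I = 23.71/17.54 = 1.351 rad/s².

α ≈ 1.35 rad/s²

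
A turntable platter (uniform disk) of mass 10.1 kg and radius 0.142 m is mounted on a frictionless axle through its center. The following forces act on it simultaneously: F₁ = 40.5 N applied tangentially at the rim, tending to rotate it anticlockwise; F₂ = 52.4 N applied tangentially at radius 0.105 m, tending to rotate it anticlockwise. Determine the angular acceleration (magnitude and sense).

I = ½MR² = (1/2)(10.1)(0.142)² = 0.1018 kg·m².
Taking anticlockwise as positive: τ₁ = +(40.5)(0.142) = +5.751 N·m; τ₂ = +(52.4)(0.105) = +5.502 N·m.
Net torque τ = 11.25 N·m.
α = τ/I = 11.25/0.1018 = 110.5 rad/s².

α ≈ 111 rad/s², anticlockwise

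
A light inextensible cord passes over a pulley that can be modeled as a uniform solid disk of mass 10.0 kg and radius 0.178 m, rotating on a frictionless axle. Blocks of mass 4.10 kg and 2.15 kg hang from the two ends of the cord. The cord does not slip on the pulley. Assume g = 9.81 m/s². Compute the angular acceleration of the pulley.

I = ½MR² = (1/2)(10.0)(0.178)² = 0.1584 kg·m².
Heavier block: m₁g − T₁ = m₁a. Lighter block: T₂ − m₂g = m₂a.
Pulley: (T₁ − T₂)R = Iα = I(a/R), so T₁ − T₂ = (I/R²)a = (1/2)M_p a = 5.000·a.
Adding the three: (m₁ − m₂)g = (m₁ + m₂ + 5.000)a, so a = (4.10 − 2.15)(9.81)/(4.10 + 2.15 + 5.000) = 1.700 m/s².
α = a/R = 1.700/0.178 = 9.553 rad/s².

α ≈ 9.55 rad/s²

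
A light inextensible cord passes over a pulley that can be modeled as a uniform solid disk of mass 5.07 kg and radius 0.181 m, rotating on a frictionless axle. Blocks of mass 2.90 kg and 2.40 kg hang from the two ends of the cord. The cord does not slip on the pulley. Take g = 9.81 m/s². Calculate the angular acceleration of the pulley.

I = ½MR² = (1/2)(5.07)(0.181)² = 0.08305 kg·m².
Heavier block: m₁g − T₁ = m₁a. Lighter block: T₂ − m₂g = m₂a.
Pulley: (T₁ − T₂)R = Iα = I(a/R), so T₁ − T₂ = (I/R²)a = (1/2)M_p a = 2.535·a.
Adding the three: (m₁ − m₂)g = (m₁ + m₂ + 2.535)a, so a = (2.90 − 2.40)(9.81)/(2.90 + 2.40 + 2.535) = 0.6260 m/s².
α = a/R = 0.6260/0.181 = 3.459 rad/s².

α ≈ 3.46 rad/s²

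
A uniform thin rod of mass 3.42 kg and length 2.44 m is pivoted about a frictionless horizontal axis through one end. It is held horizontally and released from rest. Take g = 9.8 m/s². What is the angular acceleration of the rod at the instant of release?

About the pivot, I = (1/3)ML² = (1/3)(3.42)(2.44)² = 6.787 kg·m².
The weight acts at the center, a distance L/2 = 1.220 m from the pivot; τ = Mg(L/2) = 40.89 N·m.
α = τ/I = 40.89/6.787 = 6.025 rad/s².

α ≈ 6.02 rad/s²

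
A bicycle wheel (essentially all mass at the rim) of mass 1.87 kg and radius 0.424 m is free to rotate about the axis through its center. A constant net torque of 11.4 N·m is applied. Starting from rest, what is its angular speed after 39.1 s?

I = MR² = (1.87)(0.424)² = 0.3362 kg·m².
α = τ/I = 11.4/0.3362 = 33.91 rad/s².
ω = ω₀ + αt = 0 + (33.91)(39.1) = 1326 rad/s.

ω ≈ 1330 rad/s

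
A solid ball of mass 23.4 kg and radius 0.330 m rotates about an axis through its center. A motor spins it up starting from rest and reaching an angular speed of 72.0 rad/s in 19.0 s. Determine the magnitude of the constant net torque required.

I = (2/5)MR² = (2/5)(23.4)(0.330)² = 1.019 kg·m².
α = Δω/Δt = (72.0 − 0)/19.0 = 3.789 rad/s².
τ = Iα = (1.019)(3.789) = 3.863 N·m.

τ ≈ 3.86 N·m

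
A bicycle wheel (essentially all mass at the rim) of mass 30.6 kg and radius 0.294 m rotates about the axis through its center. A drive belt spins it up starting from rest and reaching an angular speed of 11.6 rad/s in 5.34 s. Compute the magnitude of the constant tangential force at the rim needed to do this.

I = MR² = (30.6)(0.294)² = 2.645 kg·m².
α = Δω/Δt = (11.6 − 0)/5.34 = 2.172 rad/s².
The required torque is τ = Iα = (2.645)(2.172) = 5.746 N·m.
A tangential force at the rim gives τ = FR, so F = τ/R = 5.746/0.294 = 19.54 N.

F ≈ 19.5 N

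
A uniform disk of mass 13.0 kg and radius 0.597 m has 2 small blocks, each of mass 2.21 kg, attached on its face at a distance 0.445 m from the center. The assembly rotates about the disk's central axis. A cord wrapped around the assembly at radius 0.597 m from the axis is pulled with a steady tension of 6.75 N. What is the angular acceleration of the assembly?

α ≈ 1.26 rad/s²

I_disk = ½MR² = ½(13.0)(0.597)² = 2.317 kg·m².
I_blocks = 2·m·r² = 2(2.21)(0.445)² = 0.8753 kg·m².
Total I = 3.192 kg·m².
τ = F r = (6.75)(0.597) = 4.030 N·m.
α = τ/I = 4.030/3.192 = 1.262 rad/s².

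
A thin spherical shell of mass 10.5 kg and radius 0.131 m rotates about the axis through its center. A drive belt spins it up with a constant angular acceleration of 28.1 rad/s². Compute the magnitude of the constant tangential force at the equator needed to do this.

F ≈ 25.8 N

I = (2/3)MR² = (2/3)(10.5)(0.131)² = 0.1201 kg·m².
The required torque is τ = Iα = (0.1201)(28.10) = 3.376 N·m.
A tangential force at the equator gives τ = FR, so F = τ/R = 3.376/0.131 = 25.77 N.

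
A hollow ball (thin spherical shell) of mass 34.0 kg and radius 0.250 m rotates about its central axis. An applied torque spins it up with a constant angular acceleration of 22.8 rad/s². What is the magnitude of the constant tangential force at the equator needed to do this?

F ≈ 129 N

I = (2/3)MR² = (2/3)(34.0)(0.250)² = 1.417 kg·m².
The required torque is τ = Iα = (1.417)(22.80) = 32.30 N·m.
A tangential force at the equator gives τ = FR, so F = τ/R = 32.30/0.250 = 129.2 N.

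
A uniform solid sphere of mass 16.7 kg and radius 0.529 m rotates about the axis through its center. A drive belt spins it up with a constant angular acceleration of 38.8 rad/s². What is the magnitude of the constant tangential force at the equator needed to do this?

I = (2/5)MR² = (2/5)(16.7)(0.529)² = 1.869 kg·m².
The required torque is τ = Iα = (1.869)(38.80) = 72.53 N·m.
A tangential force at the equator gives τ = FR, so F = τ/R = 72.53/0.529 = 137.1 N.

F ≈ 137 N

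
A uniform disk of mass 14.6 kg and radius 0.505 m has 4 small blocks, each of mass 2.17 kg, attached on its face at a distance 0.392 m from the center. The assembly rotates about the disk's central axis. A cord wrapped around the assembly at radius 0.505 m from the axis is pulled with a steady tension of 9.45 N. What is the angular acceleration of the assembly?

α ≈ 1.49 rad/s²

I_disk = ½MR² = ½(14.6)(0.505)² = 1.862 kg·m².
I_blocks = 4·m·r² = 4(2.17)(0.392)² = 1.334 kg·m².
Total I = 3.195 kg·m².
τ = F r = (9.45)(0.505) = 4.772 N·m.
α = τ/I = 4.772/3.195 = 1.493 rad/s².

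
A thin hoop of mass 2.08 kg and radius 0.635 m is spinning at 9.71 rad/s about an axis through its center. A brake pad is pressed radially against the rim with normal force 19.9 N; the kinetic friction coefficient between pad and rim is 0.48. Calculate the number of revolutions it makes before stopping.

≈ 1.04 revolutions

I = MR² = (2.08)(0.635)² = 0.8387 kg·m².
Friction force f = μN = (0.48)(19.9) = 9.552 N at the rim; torque magnitude τ = fR = 6.066 N·m, opposing ω.
|α| = τ/I = 6.066/0.8387 = 7.232 rad/s² (deceleration).
ω² = ω₀² − 2|α|θ with ω = 0 ⇒ θ = ω₀²/(2|α|) = 6.519 rad = 1.037 rev.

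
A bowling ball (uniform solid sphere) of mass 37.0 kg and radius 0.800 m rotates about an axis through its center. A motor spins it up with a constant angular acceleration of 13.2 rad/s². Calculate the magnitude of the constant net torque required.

I = (2/5)MR² = (2/5)(37.0)(0.800)² = 9.472 kg·m².
τ = Iα = (9.472)(13.20) = 125.0 N·m.

τ ≈ 125 N·m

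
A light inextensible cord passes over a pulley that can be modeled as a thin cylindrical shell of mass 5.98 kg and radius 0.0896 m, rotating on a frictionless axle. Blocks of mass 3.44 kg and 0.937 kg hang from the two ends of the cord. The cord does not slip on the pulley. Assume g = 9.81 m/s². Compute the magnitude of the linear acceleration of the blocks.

I = MR² = (5.98)(0.0896)² = 0.04801 kg·m².
Heavier block: m₁g − T₁ = m₁a. Lighter block: T₂ − m₂g = m₂a.
Pulley: (T₁ − T₂)R = Iα = I(a/R), so T₁ − T₂ = (I/R²)a = 1·M_p a = 5.980·a.
Adding the three: (m₁ − m₂)g = (m₁ + m₂ + 5.980)a, so a = (3.44 − 0.937)(9.81)/(3.44 + 0.937 + 5.980) = 2.371 m/s².

a ≈ 2.37 m/s²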